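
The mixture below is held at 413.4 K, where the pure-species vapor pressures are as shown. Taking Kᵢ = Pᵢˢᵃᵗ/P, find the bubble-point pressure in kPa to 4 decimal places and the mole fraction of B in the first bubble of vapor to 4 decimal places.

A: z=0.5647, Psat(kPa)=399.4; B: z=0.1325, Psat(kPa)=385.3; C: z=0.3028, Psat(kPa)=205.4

Pbub = 338.7885 kPa, y_B = 0.1507

At the bubble point ψ → 0, so ΣzᵢKᵢ = 1 with Kᵢ = Pᵢˢᵃᵗ/P ⇒ P = ΣzᵢPᵢˢᵃᵗ.
P = 0.5647·399.4 + 0.1325·385.3 + 0.3028·205.4 = 338.7885 kPa
yᵢ = zᵢPᵢˢᵃᵗ/P ⇒ y_B = 0.1325·385.3/338.7885 = 0.1507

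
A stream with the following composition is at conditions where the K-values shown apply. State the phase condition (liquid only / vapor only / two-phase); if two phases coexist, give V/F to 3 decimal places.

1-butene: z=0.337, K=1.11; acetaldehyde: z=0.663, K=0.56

liquid only

ΣzᵢKᵢ = 0.745; Σzᵢ/Kᵢ = 1.488.
Since ΣzᵢKᵢ < 1 the mixture is below its bubble point — single liquid phase.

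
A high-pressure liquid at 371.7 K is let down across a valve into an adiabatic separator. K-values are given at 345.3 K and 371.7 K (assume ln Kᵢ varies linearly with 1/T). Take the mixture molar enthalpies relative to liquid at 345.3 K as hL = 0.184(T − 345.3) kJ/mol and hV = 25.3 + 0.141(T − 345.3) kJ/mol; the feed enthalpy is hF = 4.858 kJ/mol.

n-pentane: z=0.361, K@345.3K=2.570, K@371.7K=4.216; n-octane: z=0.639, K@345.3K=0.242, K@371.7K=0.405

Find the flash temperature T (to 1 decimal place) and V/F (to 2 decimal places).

T = 350.8 K, V/F = 0.15

Adiabatic flash: solve Rachford–Rice at each trial T, then check hF = ψ·hV(T) + (1−ψ)·hL(T).
  T = 345.3 K: K = (2.570, 0.242), RR gives ψ = 0.069, H_out = 1.752 kJ/mol
  T = 371.7 K: K = (4.216, 0.405), RR gives ψ = 0.408, H_out = 14.718 kJ/mol
  T = 358.5 K: K = (3.322, 0.316), RR gives ψ = 0.253, H_out = 8.676 kJ/mol
  T = 351.9 K: K = (2.929, 0.277), RR gives ψ = 0.168, H_out = 5.422 kJ/mol
  T = 348.6 K: K = (2.745, 0.259), RR gives ψ = 0.121, H_out = 3.656 kJ/mol
  T = 350.2 K: K = (2.833, 0.268), RR gives ψ = 0.144, H_out = 4.527 kJ/mol
Linear interpolation between T = 350.2 (H_out = 4.527) and T = 351.9 (H_out = 5.422) on hF = 4.858 gives T ≈ 350.8 K, at which ψ = 0.15.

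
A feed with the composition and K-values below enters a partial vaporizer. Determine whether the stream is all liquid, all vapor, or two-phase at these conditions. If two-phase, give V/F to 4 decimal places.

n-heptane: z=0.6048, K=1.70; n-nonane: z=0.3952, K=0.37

two-phase, V/F = 0.3954

ΣzᵢKᵢ = 1.1744; Σzᵢ/Kᵢ = 1.4239.
Both exceed 1, so a two-phase solution exists.
Rachford–Rice: g(ψ) = Σ zᵢ(Kᵢ−1)/(1+ψ(Kᵢ−1)) = 0.
Binary case is linear: z₁(K₁−1)(1+ψ(K₂−1)) + z₂(K₂−1)(1+ψ(K₁−1)) = 0
⇒ ψ = [z₁(K₁−1)+z₂(K₂−1)] / [−(K₁−1)(K₂−1)] = 0.17438/0.44100 = 0.3954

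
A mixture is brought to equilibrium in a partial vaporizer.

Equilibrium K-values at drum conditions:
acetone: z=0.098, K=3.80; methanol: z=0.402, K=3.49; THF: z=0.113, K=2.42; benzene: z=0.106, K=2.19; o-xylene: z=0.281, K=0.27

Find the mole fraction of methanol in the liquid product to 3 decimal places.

Material balance + equilibrium reduce to Σ zᵢ(Kᵢ−1)/(1+ψ(Kᵢ−1)) = 0.
Feasibility: ΣzᵢKᵢ = 2.357, Σzᵢ/Kᵢ = 1.277 — both > 1, two phases present.
Newton iteration, ψ⁰ = 0.7:
  ψ = 0.700: g = 0.1874, g' = -1.147 → ψ = 0.863
  ψ = 0.863: g = -0.0224, g' = -1.495 → ψ = 0.848
Converged at ψ = 0.848.
Compositions from xᵢ = zᵢ/(1+ψ(Kᵢ−1)), yᵢ = Kᵢxᵢ:
  acetone: x = 0.029, y = 0.110
  methanol: x = 0.129, y = 0.451
  THF: x = 0.051, y = 0.124
  benzene: x = 0.053, y = 0.116
  o-xylene: x = 0.738, y = 0.199

x_methanol = 0.129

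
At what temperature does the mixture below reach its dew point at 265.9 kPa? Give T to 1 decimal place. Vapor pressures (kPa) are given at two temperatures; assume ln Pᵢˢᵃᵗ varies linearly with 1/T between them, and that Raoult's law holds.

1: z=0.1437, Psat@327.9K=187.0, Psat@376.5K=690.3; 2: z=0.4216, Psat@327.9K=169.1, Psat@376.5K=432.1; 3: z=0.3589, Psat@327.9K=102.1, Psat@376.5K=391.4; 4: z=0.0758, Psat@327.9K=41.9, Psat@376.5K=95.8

T = 363.3 K

Dew-point temperature: Σzᵢ·P/Pᵢˢᵃᵗ(T) = 1. Interpolate ln Pᵢˢᵃᵗ = aᵢ + bᵢ/T.
  T = 327.9 K: ΣzᵢP/Pᵢˢᵃᵗ = 2.2830
  T = 376.5 K: ΣzᵢP/Pᵢˢᵃᵗ = 0.7690
  T = 352.2 K: ΣzᵢP/Pᵢˢᵃᵗ = 1.2681
  T = 364.4 K: ΣzᵢP/Pᵢˢᵃᵗ = 0.9770
  T = 358.3 K: ΣzᵢP/Pᵢˢᵃᵗ = 1.1102
  T = 361.4 K: ΣzᵢP/Pᵢˢᵃᵗ = 1.0397
  T = 362.9 K: ΣzᵢP/Pᵢˢᵃᵗ = 1.0077
Interpolating between 362.9 K and 364.4 K gives T ≈ 363.3 K.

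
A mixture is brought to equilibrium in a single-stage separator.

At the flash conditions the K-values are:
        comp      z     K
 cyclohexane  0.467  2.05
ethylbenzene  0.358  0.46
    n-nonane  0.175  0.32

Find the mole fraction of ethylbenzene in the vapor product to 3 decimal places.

Let ψ = V/F and solve Σ zᵢ(Kᵢ−1)/(1+ψ(Kᵢ−1)) = 0.
Check two-phase: ΣzᵢKᵢ = 1.178 > 1 and Σzᵢ/Kᵢ = 1.553 > 1, so g(0) = 0.178 > 0 and g(1) = -0.553 < 0.
Newton–Raphson from ψ = 0.39:
  ψ = 0.390: g = -0.0590, g' = -0.577 → ψ = 0.288
  ψ = 0.288: g = -0.0003, g' = -0.575 → ψ = 0.287
Converged at ψ = 0.287.
Compositions from xᵢ = zᵢ/(1+ψ(Kᵢ−1)), yᵢ = Kᵢxᵢ:
  cyclohexane: x = 0.359, y = 0.735
  ethylbenzene: x = 0.424, y = 0.195
  n-nonane: x = 0.217, y = 0.070

y_ethylbenzene = 0.195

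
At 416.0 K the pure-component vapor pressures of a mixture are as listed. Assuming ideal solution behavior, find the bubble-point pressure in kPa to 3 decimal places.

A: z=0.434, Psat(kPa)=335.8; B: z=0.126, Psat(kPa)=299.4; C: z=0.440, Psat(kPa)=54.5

At the bubble point ψ → 0, so ΣzᵢKᵢ = 1 with Kᵢ = Pᵢˢᵃᵗ/P ⇒ P = ΣzᵢPᵢˢᵃᵗ.
P = 0.434·335.8 + 0.126·299.4 + 0.440·54.5 = 207.442 kPa

Pbub = 207.442 kPa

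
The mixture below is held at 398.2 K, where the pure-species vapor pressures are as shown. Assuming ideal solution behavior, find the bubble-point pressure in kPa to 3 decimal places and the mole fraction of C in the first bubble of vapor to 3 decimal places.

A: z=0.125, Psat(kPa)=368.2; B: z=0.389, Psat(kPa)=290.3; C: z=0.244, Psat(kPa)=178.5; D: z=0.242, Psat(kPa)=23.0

At the bubble point ψ → 0, so ΣzᵢKᵢ = 1 with Kᵢ = Pᵢˢᵃᵗ/P ⇒ P = ΣzᵢPᵢˢᵃᵗ.
P = 0.125·368.2 + 0.389·290.3 + 0.244·178.5 + 0.242·23.0 = 208.072 kPa
yᵢ = zᵢPᵢˢᵃᵗ/P ⇒ y_C = 0.244·178.5/208.072 = 0.209

Pbub = 208.072 kPa, y_C = 0.209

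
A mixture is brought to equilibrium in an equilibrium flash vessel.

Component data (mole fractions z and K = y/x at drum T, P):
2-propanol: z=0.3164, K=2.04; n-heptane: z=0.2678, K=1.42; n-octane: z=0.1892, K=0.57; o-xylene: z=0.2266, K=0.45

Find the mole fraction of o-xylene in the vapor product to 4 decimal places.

y_o-xylene = 0.1511

Rachford–Rice: g(V/F) = Σ zᵢ(Kᵢ−1)/(1+V/F(Kᵢ−1)) = 0.
g(0) = ΣzᵢKᵢ − 1 = 0.2355 and g(1) = 1 − Σzᵢ/Kᵢ = -0.1792, so a root lies in (0, 1).
Iterate (Newton) starting at V/F = 0.5:
  V/F = 0.5000: g = 0.03390, g' = -0.3676 → V/F = 0.5922
  V/F = 0.5922: g = -0.00028, g' = -0.3751 → V/F = 0.5915
Converged at V/F = 0.5915.
Compositions from xᵢ = zᵢ/(1+V/F(Kᵢ−1)), yᵢ = Kᵢxᵢ:
  2-propanol: x = 0.1959, y = 0.3996
  n-heptane: x = 0.2145, y = 0.3046
  n-octane: x = 0.2537, y = 0.1446
  o-xylene: x = 0.3359, y = 0.1511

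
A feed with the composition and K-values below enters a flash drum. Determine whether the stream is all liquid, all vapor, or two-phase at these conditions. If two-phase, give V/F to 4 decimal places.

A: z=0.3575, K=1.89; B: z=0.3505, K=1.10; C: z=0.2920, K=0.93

ΣzᵢKᵢ = 1.3328; Σzᵢ/Kᵢ = 0.8218.
Since Σzᵢ/Kᵢ < 1 the mixture is above its dew point — single vapor phase.

all vapor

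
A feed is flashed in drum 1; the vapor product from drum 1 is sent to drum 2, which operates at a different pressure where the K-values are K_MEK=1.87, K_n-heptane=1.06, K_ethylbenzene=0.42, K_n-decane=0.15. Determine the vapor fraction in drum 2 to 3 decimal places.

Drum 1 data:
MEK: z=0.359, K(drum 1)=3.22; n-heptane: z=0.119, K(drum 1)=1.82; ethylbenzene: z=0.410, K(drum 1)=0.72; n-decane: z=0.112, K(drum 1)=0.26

Drum 1:
Let ψ₁ = V/F and solve Σ zᵢ(Kᵢ−1)/(1+ψ₁(Kᵢ−1)) = 0.
g(0) = ΣzᵢKᵢ − 1 = 0.697 and g(1) = 1 − Σzᵢ/Kᵢ = -0.177, so a root lies in (0, 1).
Iterate (Newton) starting at ψ₁ = 0.5:
  ψ₁ = 0.500: g = 0.1819, g' = -0.636 → ψ₁ = 0.786
  ψ₁ = 0.786: g = 0.0043, g' = -0.668 → ψ₁ = 0.793
Converged at ψ₁ = 0.793.
Drum-1 compositions:
  MEK: x = 0.130, y = 0.419
  n-heptane: x = 0.072, y = 0.131
  ethylbenzene: x = 0.527, y = 0.379
  n-decane: x = 0.271, y = 0.070
Drum-2 feed = drum-1 vapor: z₂ = (0.4189, 0.1313, 0.3794, 0.0704).
Drum 2:
Material balance + equilibrium reduce to Σ zᵢ(Kᵢ−1)/(1+ψ₂(Kᵢ−1)) = 0.
Check two-phase: ΣzᵢKᵢ = 1.092 > 1 and Σzᵢ/Kᵢ = 1.721 > 1, so g(0) = 0.092 > 0 and g(1) = -0.721 < 0.
Newton–Raphson from ψ₂ = 0.5:
  ψ₂ = 0.500: g = -0.1524, g' = -0.561 → ψ₂ = 0.229
  ψ₂ = 0.229: g = -0.0162, g' = -0.469 → ψ₂ = 0.194
Converged at ψ₂ = 0.194.
  MEK: x = 0.358, y = 0.670
  n-heptane: x = 0.130, y = 0.138
  ethylbenzene: x = 0.427, y = 0.180
  n-decane: x = 0.084, y = 0.013

V/F (drum 2) = 0.194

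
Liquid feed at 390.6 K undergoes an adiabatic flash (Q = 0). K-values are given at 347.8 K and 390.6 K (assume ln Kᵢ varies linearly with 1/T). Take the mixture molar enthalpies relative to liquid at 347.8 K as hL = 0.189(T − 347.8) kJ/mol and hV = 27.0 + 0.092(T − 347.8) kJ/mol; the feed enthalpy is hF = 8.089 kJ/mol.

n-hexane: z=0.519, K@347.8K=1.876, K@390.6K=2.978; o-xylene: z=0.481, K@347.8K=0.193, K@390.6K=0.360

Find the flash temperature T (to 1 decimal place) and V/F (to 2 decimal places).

Adiabatic flash: solve Rachford–Rice at each trial T, then check hF = ψ·hV(T) + (1−ψ)·hL(T).
  T = 347.8 K: K = (1.876, 0.193), RR gives ψ = 0.094, H_out = 2.539 kJ/mol
  T = 390.6 K: K = (2.978, 0.360), RR gives ψ = 0.568, H_out = 21.062 kJ/mol
  T = 369.2 K: K = (2.395, 0.268), RR gives ψ = 0.365, H_out = 13.135 kJ/mol
  T = 358.5 K: K = (2.128, 0.229), RR gives ψ = 0.246, H_out = 8.418 kJ/mol
  T = 353.1 K: K = (1.999, 0.210), RR gives ψ = 0.175, H_out = 5.649 kJ/mol
  T = 355.8 K: K = (2.063, 0.219), RR gives ψ = 0.212, H_out = 7.076 kJ/mol
  T = 357.1 K: K = (2.094, 0.224), RR gives ψ = 0.229, H_out = 7.732 kJ/mol
Linear interpolation between T = 357.1 (H_out = 7.732) and T = 358.5 (H_out = 8.418) on hF = 8.089 gives T ≈ 357.8 K, at which ψ = 0.24.

T = 357.8 K, V/F = 0.24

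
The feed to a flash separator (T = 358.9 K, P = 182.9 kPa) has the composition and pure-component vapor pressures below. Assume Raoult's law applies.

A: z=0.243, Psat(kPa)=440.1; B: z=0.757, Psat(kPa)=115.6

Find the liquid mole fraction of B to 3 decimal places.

x_B = 0.793

Raoult's law: Kᵢ = Pᵢˢᵃᵗ/P = Pᵢˢᵃᵗ/182.9.
  K_A = 440.1/182.9 = 2.40623, K_B = 115.6/182.9 = 0.63204
Material balance + equilibrium reduce to Σ zᵢ(Kᵢ−1)/(1+ψ(Kᵢ−1)) = 0.
Check two-phase: ΣzᵢKᵢ = 1.063 > 1 and Σzᵢ/Kᵢ = 1.299 > 1, so g(0) = 0.063 > 0 and g(1) = -0.299 < 0.
Iterate (Newton) starting at ψ = 0.52:
  ψ = 0.520: g = -0.1471, g' = -0.317 → ψ = 0.056
  ψ = 0.056: g = 0.0323, g' = -0.520 → ψ = 0.118
  ψ = 0.118: g = 0.0018, g' = -0.465 → ψ = 0.122
Converged at ψ = 0.122.
Compositions from xᵢ = zᵢ/(1+ψ(Kᵢ−1)), yᵢ = Kᵢxᵢ:
  A: x = 0.207, y = 0.499
  B: x = 0.793, y = 0.501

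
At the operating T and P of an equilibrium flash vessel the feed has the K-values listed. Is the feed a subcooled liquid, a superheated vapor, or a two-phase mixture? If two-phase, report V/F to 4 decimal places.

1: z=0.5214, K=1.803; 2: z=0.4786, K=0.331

two-phase, V/F = 0.1834

ΣzᵢKᵢ = 1.0985; Σzᵢ/Kᵢ = 1.7351.
Both exceed 1, so a two-phase solution exists.
Binary case is linear: z₁(K₁−1)(1+ψ(K₂−1)) + z₂(K₂−1)(1+ψ(K₁−1)) = 0
⇒ ψ = [z₁(K₁−1)+z₂(K₂−1)] / [−(K₁−1)(K₂−1)] = 0.09850/0.53721 = 0.1834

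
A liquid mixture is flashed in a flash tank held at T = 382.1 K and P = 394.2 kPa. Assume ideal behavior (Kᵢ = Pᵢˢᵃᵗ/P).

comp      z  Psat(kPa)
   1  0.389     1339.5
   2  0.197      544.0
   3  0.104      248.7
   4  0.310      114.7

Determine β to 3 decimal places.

β = 0.613

Raoult's law: Kᵢ = Pᵢˢᵃᵗ/P = Pᵢˢᵃᵗ/394.2.
  K_1 = 1339.5/394.2 = 3.39802, K_2 = 544.0/394.2 = 1.38001, K_3 = 248.7/394.2 = 0.63090, K_4 = 114.7/394.2 = 0.29097
Let β = V/F and solve Σ zᵢ(Kᵢ−1)/(1+β(Kᵢ−1)) = 0.
g(0) = ΣzᵢKᵢ − 1 = 0.750 and g(1) = 1 − Σzᵢ/Kᵢ = -0.487, so a root lies in (0, 1).
Newton iteration, β⁰ = 0.63:
  β = 0.630: g = -0.0153, g' = -0.906 → β = 0.613
Converged at β = 0.613.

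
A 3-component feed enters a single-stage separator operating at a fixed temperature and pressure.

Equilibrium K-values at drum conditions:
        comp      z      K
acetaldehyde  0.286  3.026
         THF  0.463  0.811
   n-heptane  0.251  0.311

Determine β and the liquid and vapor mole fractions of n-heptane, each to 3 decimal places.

β = 0.378, x_n-heptane = 0.339, y_n-heptane = 0.106

Rachford–Rice: g(β) = Σ zᵢ(Kᵢ−1)/(1+β(Kᵢ−1)) = 0.
g(0) = ΣzᵢKᵢ − 1 = 0.319 and g(1) = 1 − Σzᵢ/Kᵢ = -0.472, so a root lies in (0, 1).
Newton iteration, β⁰ = 0.44:
  β = 0.440: g = -0.0373, g' = -0.593 → β = 0.377
  β = 0.377: g = 0.0006, g' = -0.614 → β = 0.378
Converged at β = 0.378.
Compositions from xᵢ = zᵢ/(1+β(Kᵢ−1)), yᵢ = Kᵢxᵢ:
  acetaldehyde: x = 0.162, y = 0.490
  THF: x = 0.499, y = 0.404
  n-heptane: x = 0.339, y = 0.106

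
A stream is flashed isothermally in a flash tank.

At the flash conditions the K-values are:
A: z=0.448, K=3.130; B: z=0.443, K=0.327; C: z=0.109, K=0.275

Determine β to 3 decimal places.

Material balance + equilibrium reduce to Σ zᵢ(Kᵢ−1)/(1+β(Kᵢ−1)) = 0.
Feasibility: ΣzᵢKᵢ = 1.577, Σzᵢ/Kᵢ = 1.894 — both > 1, two phases present.
Iterate (Newton) starting at β = 0.5:
  β = 0.500: g = -0.1112, g' = -1.073 → β = 0.396
Converged at β = 0.396.

β = 0.396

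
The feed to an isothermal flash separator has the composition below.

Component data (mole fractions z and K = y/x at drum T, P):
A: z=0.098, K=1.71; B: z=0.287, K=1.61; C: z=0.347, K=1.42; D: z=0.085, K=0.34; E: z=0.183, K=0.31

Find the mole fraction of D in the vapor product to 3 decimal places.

Material balance + equilibrium reduce to Σ zᵢ(Kᵢ−1)/(1+ψ(Kᵢ−1)) = 0.
g(0) = ΣzᵢKᵢ − 1 = 0.208 and g(1) = 1 − Σzᵢ/Kᵢ = -0.320, so a root lies in (0, 1).
Newton iteration, ψ⁰ = 0.53:
  ψ = 0.530: g = 0.0167, g' = -0.432 → ψ = 0.569
  ψ = 0.569: g = -0.0004, g' = -0.455 → ψ = 0.568
Converged at ψ = 0.568.
Compositions from xᵢ = zᵢ/(1+ψ(Kᵢ−1)), yᵢ = Kᵢxᵢ:
  A: x = 0.070, y = 0.119
  B: x = 0.213, y = 0.343
  C: x = 0.280, y = 0.398
  D: x = 0.136, y = 0.046
  E: x = 0.301, y = 0.093

y_D = 0.046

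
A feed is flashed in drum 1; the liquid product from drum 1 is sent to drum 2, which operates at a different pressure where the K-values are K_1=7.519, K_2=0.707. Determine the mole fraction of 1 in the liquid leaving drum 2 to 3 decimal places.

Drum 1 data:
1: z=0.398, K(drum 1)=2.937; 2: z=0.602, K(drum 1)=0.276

Drum 1:
Let ψ₁ = V/F and solve Σ zᵢ(Kᵢ−1)/(1+ψ₁(Kᵢ−1)) = 0.
Check two-phase: ΣzᵢKᵢ = 1.335 > 1 and Σzᵢ/Kᵢ = 2.317 > 1, so g(0) = 0.335 > 0 and g(1) = -1.317 < 0.
Binary case is linear: z₁(K₁−1)(1+ψ₁(K₂−1)) + z₂(K₂−1)(1+ψ₁(K₁−1)) = 0
⇒ ψ₁ = [z₁(K₁−1)+z₂(K₂−1)] / [−(K₁−1)(K₂−1)] = 0.3351/1.4024 = 0.239
Drum-1 compositions:
  1: x = 0.272, y = 0.799
  2: x = 0.728, y = 0.201
Drum-2 feed = drum-1 liquid: z₂ = (0.2721, 0.7279).
Drum 2:
Iterate (Newton) starting at ψ₂ = 0.5:
  ψ₂ = 0.500: g = 0.1665, g' = -0.723 → ψ₂ = 0.730
  ψ₂ = 0.730: g = 0.0365, g' = -0.450 → ψ₂ = 0.812
  ψ₂ = 0.812: g = 0.0021, g' = -0.400 → ψ₂ = 0.817
Converged at ψ₂ = 0.817.
  1: x = 0.043, y = 0.323
  2: x = 0.957, y = 0.677

x_1 (drum 2) = 0.043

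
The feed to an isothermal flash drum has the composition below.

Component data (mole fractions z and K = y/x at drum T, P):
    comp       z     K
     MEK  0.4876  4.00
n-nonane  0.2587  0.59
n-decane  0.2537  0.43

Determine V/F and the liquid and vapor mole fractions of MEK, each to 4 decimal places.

V/F = 0.8087, x_MEK = 0.1423, y_MEK = 0.5693

Material balance + equilibrium reduce to Σ zᵢ(Kᵢ−1)/(1+V/F(Kᵢ−1)) = 0.
Check two-phase: ΣzᵢKᵢ = 2.2121 > 1 and Σzᵢ/Kᵢ = 1.1504 > 1, so g(0) = 1.2121 > 0 and g(1) = -0.1504 < 0.
Newton–Raphson from V/F = 0.35:
  V/F = 0.3500: g = 0.40907, g' = -1.2321 → V/F = 0.6820
  V/F = 0.6820: g = 0.09642, g' = -0.7774 → V/F = 0.8060
  V/F = 0.8060: g = 0.00202, g' = -0.7547 → V/F = 0.8087
Converged at V/F = 0.8087.
Compositions from xᵢ = zᵢ/(1+V/F(Kᵢ−1)), yᵢ = Kᵢxᵢ:
  MEK: x = 0.1423, y = 0.5693
  n-nonane: x = 0.3870, y = 0.2283
  n-decane: x = 0.4707, y = 0.2024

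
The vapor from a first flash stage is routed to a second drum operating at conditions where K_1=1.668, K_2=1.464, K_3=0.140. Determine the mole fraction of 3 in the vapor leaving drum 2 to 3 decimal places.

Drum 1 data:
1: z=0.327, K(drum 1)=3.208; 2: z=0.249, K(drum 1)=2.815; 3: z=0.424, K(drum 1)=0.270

Drum 1:
Let ψ₁ = V/F and solve Σ zᵢ(Kᵢ−1)/(1+ψ₁(Kᵢ−1)) = 0.
g(0) = ΣzᵢKᵢ − 1 = 0.864 and g(1) = 1 − Σzᵢ/Kᵢ = -0.761, so a root lies in (0, 1).
Iterate (Newton) starting at ψ₁ = 0.4:
  ψ₁ = 0.400: g = 0.2081, g' = -1.176 → ψ₁ = 0.577
  ψ₁ = 0.577: g = 0.0035, g' = -1.178 → ψ₁ = 0.580
Converged at ψ₁ = 0.580.
Drum-1 compositions:
  1: x = 0.143, y = 0.460
  2: x = 0.121, y = 0.341
  3: x = 0.735, y = 0.199
Drum-2 feed = drum-1 vapor: z₂ = (0.4600, 0.3415, 0.1985).
Drum 2:
Newton iteration, ψ₂⁰ = 0.62:
  ψ₂ = 0.620: g = -0.0254, g' = -0.821 → ψ₂ = 0.589
  ψ₂ = 0.589: g = -0.0011, g' = -0.754 → ψ₂ = 0.588
Converged at ψ₂ = 0.588.
  1: x = 0.330, y = 0.551
  2: x = 0.268, y = 0.393
  3: x = 0.401, y = 0.056

y_3 (drum 2) = 0.056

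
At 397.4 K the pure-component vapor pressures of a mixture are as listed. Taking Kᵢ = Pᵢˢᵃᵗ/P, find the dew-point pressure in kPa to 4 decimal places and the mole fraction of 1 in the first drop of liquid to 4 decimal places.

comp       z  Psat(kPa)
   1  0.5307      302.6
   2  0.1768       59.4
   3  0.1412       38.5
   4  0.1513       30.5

At the dew point ψ → 1, so Σzᵢ/Kᵢ = 1 with Kᵢ = Pᵢˢᵃᵗ/P ⇒ 1/P = Σzᵢ/Pᵢˢᵃᵗ.
1/P = 0.5307/302.6 + 0.1768/59.4 + 0.1412/38.5 + 0.1513/30.5 = 0.0133584 ⇒ P = 74.8592 kPa
xᵢ = zᵢP/Pᵢˢᵃᵗ ⇒ x_1 = 0.5307·74.8592/302.6 = 0.1313

Pdew = 74.8592 kPa, x_1 = 0.1313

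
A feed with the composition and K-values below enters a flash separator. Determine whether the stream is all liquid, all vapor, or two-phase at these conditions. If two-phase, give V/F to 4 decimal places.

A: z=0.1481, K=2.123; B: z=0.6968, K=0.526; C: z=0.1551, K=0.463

all liquid

ΣzᵢKᵢ = 0.7527; Σzᵢ/Kᵢ = 1.7295.
Since ΣzᵢKᵢ < 1 the mixture is below its bubble point — single liquid phase.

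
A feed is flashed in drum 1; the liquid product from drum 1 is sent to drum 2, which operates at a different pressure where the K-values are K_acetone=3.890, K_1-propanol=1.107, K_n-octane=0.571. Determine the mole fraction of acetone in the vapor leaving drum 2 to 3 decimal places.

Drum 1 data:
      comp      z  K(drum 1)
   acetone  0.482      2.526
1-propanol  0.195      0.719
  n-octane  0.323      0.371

Drum 1:
Rachford–Rice: g(ψ₁) = Σ zᵢ(Kᵢ−1)/(1+ψ₁(Kᵢ−1)) = 0.
Check two-phase: ΣzᵢKᵢ = 1.478 > 1 and Σzᵢ/Kᵢ = 1.333 > 1, so g(0) = 0.478 > 0 and g(1) = -0.333 < 0.
Newton–Raphson from ψ₁ = 0.53:
  ψ₁ = 0.530: g = 0.0375, g' = -0.652 → ψ₁ = 0.588
  ψ₁ = 0.588: g = -0.0001, g' = -0.656 → ψ₁ = 0.587
Converged at ψ₁ = 0.587.
Drum-1 compositions:
  acetone: x = 0.254, y = 0.642
  1-propanol: x = 0.234, y = 0.168
  n-octane: x = 0.512, y = 0.190
Drum-2 feed = drum-1 liquid: z₂ = (0.2542, 0.2336, 0.5123).
Drum 2:
Newton–Raphson from ψ₂ = 0.6:
  ψ₂ = 0.600: g = -0.0038, g' = -0.457 → ψ₂ = 0.592
Converged at ψ₂ = 0.592.
  acetone: x = 0.094, y = 0.365
  1-propanol: x = 0.220, y = 0.243
  n-octane: x = 0.687, y = 0.392

y_acetone (drum 2) = 0.365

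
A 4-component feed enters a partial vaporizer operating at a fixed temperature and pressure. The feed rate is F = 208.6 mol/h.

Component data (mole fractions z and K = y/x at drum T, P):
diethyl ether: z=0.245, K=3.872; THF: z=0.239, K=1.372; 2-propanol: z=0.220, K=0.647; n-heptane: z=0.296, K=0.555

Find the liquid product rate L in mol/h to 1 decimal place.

Material balance + equilibrium reduce to Σ zᵢ(Kᵢ−1)/(1+V/F(Kᵢ−1)) = 0.
Check two-phase: ΣzᵢKᵢ = 1.583 > 1 and Σzᵢ/Kᵢ = 1.111 > 1, so g(0) = 0.583 > 0 and g(1) = -0.111 < 0.
Newton iteration, V/F⁰ = 0.5:
  V/F = 0.500: g = 0.1001, g' = -0.501 → V/F = 0.700
  V/F = 0.700: g = 0.0100, g' = -0.416 → V/F = 0.724
Converged at V/F = 0.724.
Then V = V/F·F = 0.7237·208.6 = 151.0 mol/h and L = F − V = 57.6 mol/h.

L = 57.6 mol/h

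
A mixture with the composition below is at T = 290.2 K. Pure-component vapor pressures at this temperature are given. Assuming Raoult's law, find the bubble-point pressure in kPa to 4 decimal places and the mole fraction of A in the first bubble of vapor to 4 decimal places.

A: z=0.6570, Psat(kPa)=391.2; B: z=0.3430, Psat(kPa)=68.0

Pbub = 280.3424 kPa, y_A = 0.9168

At the bubble point ψ → 0, so ΣzᵢKᵢ = 1 with Kᵢ = Pᵢˢᵃᵗ/P ⇒ P = ΣzᵢPᵢˢᵃᵗ.
P = 0.6570·391.2 + 0.3430·68.0 = 280.3424 kPa
yᵢ = zᵢPᵢˢᵃᵗ/P ⇒ y_A = 0.6570·391.2/280.3424 = 0.9168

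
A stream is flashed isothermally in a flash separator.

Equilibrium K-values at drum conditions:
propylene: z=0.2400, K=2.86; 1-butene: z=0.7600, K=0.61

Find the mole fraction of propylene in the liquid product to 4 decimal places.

x_propylene = 0.1733

Material balance + equilibrium reduce to Σ zᵢ(Kᵢ−1)/(1+V/F(Kᵢ−1)) = 0.
Check two-phase: ΣzᵢKᵢ = 1.1500 > 1 and Σzᵢ/Kᵢ = 1.3298 > 1, so g(0) = 0.1500 > 0 and g(1) = -0.3298 < 0.
Binary case is linear: z₁(K₁−1)(1+V/F(K₂−1)) + z₂(K₂−1)(1+V/F(K₁−1)) = 0
⇒ V/F = [z₁(K₁−1)+z₂(K₂−1)] / [−(K₁−1)(K₂−1)] = 0.15000/0.72540 = 0.2068
Compositions from xᵢ = zᵢ/(1+V/F(Kᵢ−1)), yᵢ = Kᵢxᵢ:
  propylene: x = 0.1733, y = 0.4957
  1-butene: x = 0.8267, y = 0.5043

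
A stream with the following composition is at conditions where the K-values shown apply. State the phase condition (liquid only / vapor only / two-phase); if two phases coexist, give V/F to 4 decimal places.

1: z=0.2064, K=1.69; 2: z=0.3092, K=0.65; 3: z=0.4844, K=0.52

liquid only

ΣzᵢKᵢ = 0.8017; Σzᵢ/Kᵢ = 1.5294.
Since ΣzᵢKᵢ < 1 the mixture is below its bubble point — single liquid phase.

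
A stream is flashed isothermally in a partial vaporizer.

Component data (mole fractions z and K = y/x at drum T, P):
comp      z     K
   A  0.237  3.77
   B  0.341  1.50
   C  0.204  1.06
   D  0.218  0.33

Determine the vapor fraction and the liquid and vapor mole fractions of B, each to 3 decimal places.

Material balance + equilibrium reduce to Σ zᵢ(Kᵢ−1)/(1+ψ(Kᵢ−1)) = 0.
g(0) = ΣzᵢKᵢ − 1 = 0.693 and g(1) = 1 − Σzᵢ/Kᵢ = -0.143, so a root lies in (0, 1).
Newton iteration, ψ⁰ = 0.55:
  ψ = 0.550: g = 0.1744, g' = -0.584 → ψ = 0.849
  ψ = 0.849: g = -0.0113, g' = -0.730 → ψ = 0.833
Converged at ψ = 0.833.
Compositions from xᵢ = zᵢ/(1+ψ(Kᵢ−1)), yᵢ = Kᵢxᵢ:
  A: x = 0.072, y = 0.270
  B: x = 0.241, y = 0.361
  C: x = 0.194, y = 0.206
  D: x = 0.493, y = 0.163

ψ = 0.833, x_B = 0.241, y_B = 0.361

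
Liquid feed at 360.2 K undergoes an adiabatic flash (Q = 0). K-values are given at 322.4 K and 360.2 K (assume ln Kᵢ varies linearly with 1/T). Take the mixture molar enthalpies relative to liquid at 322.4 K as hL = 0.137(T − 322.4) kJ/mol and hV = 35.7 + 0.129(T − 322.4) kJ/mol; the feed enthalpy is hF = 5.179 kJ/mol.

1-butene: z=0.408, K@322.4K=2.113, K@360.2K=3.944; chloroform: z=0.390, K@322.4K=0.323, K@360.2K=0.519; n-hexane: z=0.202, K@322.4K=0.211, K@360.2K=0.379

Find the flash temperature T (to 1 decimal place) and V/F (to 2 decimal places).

T = 326.9 K, V/F = 0.13

Adiabatic flash: solve Rachford–Rice at each trial T, then check hF = ψ·hV(T) + (1−ψ)·hL(T).
  T = 322.4 K: K = (2.113, 0.323, 0.211), RR gives ψ = 0.038, H_out = 1.373 kJ/mol
  T = 360.2 K: K = (3.944, 0.519, 0.379), RR gives ψ = 0.565, H_out = 25.185 kJ/mol
  T = 341.3 K: K = (2.937, 0.415, 0.287), RR gives ψ = 0.342, H_out = 14.738 kJ/mol
  T = 331.9 K: K = (2.505, 0.368, 0.248), RR gives ψ = 0.212, H_out = 8.849 kJ/mol
  T = 327.1 K: K = (2.301, 0.345, 0.229), RR gives ψ = 0.132, H_out = 5.347 kJ/mol
  T = 324.8 K: K = (2.208, 0.334, 0.220), RR gives ψ = 0.088, H_out = 3.484 kJ/mol
Linear interpolation between T = 324.8 (H_out = 3.484) and T = 327.1 (H_out = 5.347) on hF = 5.179 gives T ≈ 326.9 K, at which ψ = 0.13.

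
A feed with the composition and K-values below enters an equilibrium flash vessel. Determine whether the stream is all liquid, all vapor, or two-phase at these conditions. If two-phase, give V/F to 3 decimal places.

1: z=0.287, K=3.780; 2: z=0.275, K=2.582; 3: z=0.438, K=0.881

all vapor

ΣzᵢKᵢ = 2.181; Σzᵢ/Kᵢ = 0.680.
Since Σzᵢ/Kᵢ < 1 the mixture is above its dew point — single vapor phase.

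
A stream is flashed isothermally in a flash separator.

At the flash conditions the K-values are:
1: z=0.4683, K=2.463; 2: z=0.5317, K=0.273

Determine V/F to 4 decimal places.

V/F = 0.2807

Rachford–Rice: g(V/F) = Σ zᵢ(Kᵢ−1)/(1+V/F(Kᵢ−1)) = 0.
Check two-phase: ΣzᵢKᵢ = 1.2986 > 1 and Σzᵢ/Kᵢ = 2.1378 > 1, so g(0) = 0.2986 > 0 and g(1) = -1.1378 < 0.
Binary case is linear: z₁(K₁−1)(1+V/F(K₂−1)) + z₂(K₂−1)(1+V/F(K₁−1)) = 0
⇒ V/F = [z₁(K₁−1)+z₂(K₂−1)] / [−(K₁−1)(K₂−1)] = 0.29858/1.06360 = 0.2807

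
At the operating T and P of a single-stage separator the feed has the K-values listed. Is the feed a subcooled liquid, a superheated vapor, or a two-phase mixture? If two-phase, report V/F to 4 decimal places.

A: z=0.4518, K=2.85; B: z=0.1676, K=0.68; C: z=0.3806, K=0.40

ΣzᵢKᵢ = 1.5538; Σzᵢ/Kᵢ = 1.3565.
Both exceed 1, so a two-phase solution exists.
Rachford–Rice: g(ψ) = Σ zᵢ(Kᵢ−1)/(1+ψ(Kᵢ−1)) = 0.
Newton iteration, ψ⁰ = 0.52:
  ψ = 0.5200: g = 0.02975, g' = -0.7159 → ψ = 0.5616
  ψ = 0.5616: g = 0.00016, g' = -0.7091 → ψ = 0.5618
Converged at ψ = 0.5618.

two-phase, V/F = 0.5618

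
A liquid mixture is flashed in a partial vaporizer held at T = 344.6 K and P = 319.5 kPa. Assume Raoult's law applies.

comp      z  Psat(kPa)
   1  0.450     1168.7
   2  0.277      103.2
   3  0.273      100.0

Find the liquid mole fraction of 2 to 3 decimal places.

x_2 = 0.399

Raoult's law: Kᵢ = Pᵢˢᵃᵗ/P = Pᵢˢᵃᵗ/319.5.
  K_1 = 1168.7/319.5 = 3.65790, K_2 = 103.2/319.5 = 0.32300, K_3 = 100.0/319.5 = 0.31299
Rachford–Rice: g(ψ) = Σ zᵢ(Kᵢ−1)/(1+ψ(Kᵢ−1)) = 0.
g(0) = ΣzᵢKᵢ − 1 = 0.821 and g(1) = 1 − Σzᵢ/Kᵢ = -0.853, so a root lies in (0, 1).
Newton iteration, ψ⁰ = 0.5:
  ψ = 0.500: g = -0.0556, g' = -1.175 → ψ = 0.453
Converged at ψ = 0.453.
Compositions from xᵢ = zᵢ/(1+ψ(Kᵢ−1)), yᵢ = Kᵢxᵢ:
  1: x = 0.204, y = 0.747
  2: x = 0.399, y = 0.129
  3: x = 0.396, y = 0.124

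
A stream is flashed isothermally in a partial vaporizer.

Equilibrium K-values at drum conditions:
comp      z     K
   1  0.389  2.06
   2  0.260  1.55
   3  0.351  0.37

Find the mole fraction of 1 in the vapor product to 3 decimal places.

y_1 = 0.488

Material balance + equilibrium reduce to Σ zᵢ(Kᵢ−1)/(1+V/F(Kᵢ−1)) = 0.
Check two-phase: ΣzᵢKᵢ = 1.334 > 1 and Σzᵢ/Kᵢ = 1.305 > 1, so g(0) = 0.334 > 0 and g(1) = -0.305 < 0.
Newton–Raphson from V/F = 0.5:
  V/F = 0.500: g = 0.0588, g' = -0.532 → V/F = 0.611
  V/F = 0.611: g = -0.0020, g' = -0.573 → V/F = 0.607
Converged at V/F = 0.607.
Compositions from xᵢ = zᵢ/(1+V/F(Kᵢ−1)), yᵢ = Kᵢxᵢ:
  1: x = 0.237, y = 0.488
  2: x = 0.195, y = 0.302
  3: x = 0.568, y = 0.210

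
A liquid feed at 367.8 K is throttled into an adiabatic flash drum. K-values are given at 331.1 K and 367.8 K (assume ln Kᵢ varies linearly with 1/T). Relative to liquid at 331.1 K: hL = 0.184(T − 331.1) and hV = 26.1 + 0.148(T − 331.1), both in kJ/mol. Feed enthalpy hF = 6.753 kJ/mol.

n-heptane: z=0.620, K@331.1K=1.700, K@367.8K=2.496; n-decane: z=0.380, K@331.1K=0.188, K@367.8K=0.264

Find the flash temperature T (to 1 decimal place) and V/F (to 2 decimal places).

Adiabatic flash: solve Rachford–Rice at each trial T, then check hF = ψ·hV(T) + (1−ψ)·hL(T).
  T = 331.1 K: K = (1.700, 0.188), RR gives ψ = 0.221, H_out = 5.760 kJ/mol
  T = 367.8 K: K = (2.496, 0.264), RR gives ψ = 0.588, H_out = 21.332 kJ/mol
  T = 349.5 K: K = (2.082, 0.225), RR gives ψ = 0.449, H_out = 14.798 kJ/mol
  T = 340.3 K: K = (1.886, 0.206), RR gives ψ = 0.352, H_out = 10.771 kJ/mol
  T = 335.7 K: K = (1.792, 0.197), RR gives ψ = 0.292, H_out = 8.428 kJ/mol
  T = 333.4 K: K = (1.746, 0.192), RR gives ψ = 0.258, H_out = 7.141 kJ/mol
  T = 332.2 K: K = (1.722, 0.190), RR gives ψ = 0.239, H_out = 6.433 kJ/mol
Linear interpolation between T = 332.2 (H_out = 6.433) and T = 333.4 (H_out = 7.141) on hF = 6.753 gives T ≈ 332.7 K, at which ψ = 0.25.

T = 332.7 K, V/F = 0.25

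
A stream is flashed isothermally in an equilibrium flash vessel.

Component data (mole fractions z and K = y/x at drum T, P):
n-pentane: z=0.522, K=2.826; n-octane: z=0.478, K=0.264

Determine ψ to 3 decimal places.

ψ = 0.447

Let ψ = V/F and solve Σ zᵢ(Kᵢ−1)/(1+ψ(Kᵢ−1)) = 0.
Check two-phase: ΣzᵢKᵢ = 1.601 > 1 and Σzᵢ/Kᵢ = 1.995 > 1, so g(0) = 0.601 > 0 and g(1) = -0.995 < 0.
Newton iteration, ψ⁰ = 0.5:
  ψ = 0.500: g = -0.0584, g' = -1.124 → ψ = 0.448
  ψ = 0.448: g = -0.0006, g' = -1.103 → ψ = 0.447
Converged at ψ = 0.447.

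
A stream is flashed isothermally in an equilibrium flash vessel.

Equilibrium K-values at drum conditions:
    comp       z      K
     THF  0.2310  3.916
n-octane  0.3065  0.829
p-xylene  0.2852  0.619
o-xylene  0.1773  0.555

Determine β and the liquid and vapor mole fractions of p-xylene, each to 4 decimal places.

Let β = V/F and solve Σ zᵢ(Kᵢ−1)/(1+β(Kᵢ−1)) = 0.
Feasibility: ΣzᵢKᵢ = 1.4336, Σzᵢ/Kᵢ = 1.2089 — both > 1, two phases present.
Iterate (Newton) starting at β = 0.4:
  β = 0.4000: g = 0.03049, g' = -0.5384 → β = 0.4566
  β = 0.4566: g = 0.00149, g' = -0.4879 → β = 0.4597
Converged at β = 0.4597.
Compositions from xᵢ = zᵢ/(1+β(Kᵢ−1)), yᵢ = Kᵢxᵢ:
  THF: x = 0.0987, y = 0.3865
  n-octane: x = 0.3326, y = 0.2758
  p-xylene: x = 0.3458, y = 0.2140
  o-xylene: x = 0.2229, y = 0.1237

β = 0.4597, x_p-xylene = 0.3458, y_p-xylene = 0.2140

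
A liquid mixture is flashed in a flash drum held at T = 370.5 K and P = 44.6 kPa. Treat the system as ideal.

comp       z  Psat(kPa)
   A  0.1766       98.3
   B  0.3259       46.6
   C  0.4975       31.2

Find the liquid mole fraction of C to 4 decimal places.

x_C = 0.5529

Raoult's law: Kᵢ = Pᵢˢᵃᵗ/P = Pᵢˢᵃᵗ/44.6.
  K_A = 98.3/44.6 = 2.204036, K_B = 46.6/44.6 = 1.044843, K_C = 31.2/44.6 = 0.699552
Newton iteration, V/F⁰ = 0.5:
  V/F = 0.5000: g = -0.02888, g' = -0.1626 → V/F = 0.3224
  V/F = 0.3224: g = 0.00208, g' = -0.1886 → V/F = 0.3334
  V/F = 0.3334: g = 0.00001, g' = -0.1865 → V/F = 0.3335
Converged at V/F = 0.3335.
Compositions from xᵢ = zᵢ/(1+V/F(Kᵢ−1)), yᵢ = Kᵢxᵢ:
  A: x = 0.1260, y = 0.2777
  B: x = 0.3211, y = 0.3355
  C: x = 0.5529, y = 0.3868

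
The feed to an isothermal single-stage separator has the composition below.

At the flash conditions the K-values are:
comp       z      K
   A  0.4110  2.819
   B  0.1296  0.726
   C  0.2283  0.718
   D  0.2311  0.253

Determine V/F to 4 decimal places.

V/F = 0.4998

Material balance + equilibrium reduce to Σ zᵢ(Kᵢ−1)/(1+V/F(Kᵢ−1)) = 0.
g(0) = ΣzᵢKᵢ − 1 = 0.4751 and g(1) = 1 − Σzᵢ/Kᵢ = -0.5557, so a root lies in (0, 1).
Iterate (Newton) starting at V/F = 0.47:
  V/F = 0.4700: g = 0.02203, g' = -0.7384 → V/F = 0.4998
Converged at V/F = 0.4998.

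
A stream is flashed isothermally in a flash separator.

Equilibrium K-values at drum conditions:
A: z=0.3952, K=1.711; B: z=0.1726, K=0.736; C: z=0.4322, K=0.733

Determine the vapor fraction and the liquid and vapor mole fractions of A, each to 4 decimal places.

ψ = 0.6343, x_A = 0.2724, y_A = 0.4660

Let ψ = V/F and solve Σ zᵢ(Kᵢ−1)/(1+ψ(Kᵢ−1)) = 0.
Check two-phase: ΣzᵢKᵢ = 1.1200 > 1 and Σzᵢ/Kᵢ = 1.0551 > 1, so g(0) = 0.1200 > 0 and g(1) = -0.0551 < 0.
Newton iteration, ψ⁰ = 0.5:
  ψ = 0.5000: g = 0.02162, g' = -0.1657 → ψ = 0.6305
  ψ = 0.6305: g = 0.00060, g' = -0.1571 → ψ = 0.6343
Converged at ψ = 0.6343.
Compositions from xᵢ = zᵢ/(1+ψ(Kᵢ−1)), yᵢ = Kᵢxᵢ:
  A: x = 0.2724, y = 0.4660
  B: x = 0.2073, y = 0.1526
  C: x = 0.5203, y = 0.3814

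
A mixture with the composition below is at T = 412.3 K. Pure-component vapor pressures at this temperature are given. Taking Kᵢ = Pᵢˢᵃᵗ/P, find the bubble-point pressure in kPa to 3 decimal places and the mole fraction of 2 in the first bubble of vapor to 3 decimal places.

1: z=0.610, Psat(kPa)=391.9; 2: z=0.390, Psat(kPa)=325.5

At the bubble point ψ → 0, so ΣzᵢKᵢ = 1 with Kᵢ = Pᵢˢᵃᵗ/P ⇒ P = ΣzᵢPᵢˢᵃᵗ.
P = 0.610·391.9 + 0.390·325.5 = 366.004 kPa
yᵢ = zᵢPᵢˢᵃᵗ/P ⇒ y_2 = 0.390·325.5/366.004 = 0.347

Pbub = 366.004 kPa, y_2 = 0.347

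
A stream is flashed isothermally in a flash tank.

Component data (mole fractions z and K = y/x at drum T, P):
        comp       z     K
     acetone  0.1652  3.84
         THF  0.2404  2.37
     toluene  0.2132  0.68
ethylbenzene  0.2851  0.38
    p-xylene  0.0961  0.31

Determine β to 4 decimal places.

Newton iteration, β⁰ = 0.5:
  β = 0.5000: g = -0.04930, g' = -0.7542 → β = 0.4346
  β = 0.4346: g = 0.00049, g' = -0.7723 → β = 0.4353
Converged at β = 0.4353.

β = 0.4353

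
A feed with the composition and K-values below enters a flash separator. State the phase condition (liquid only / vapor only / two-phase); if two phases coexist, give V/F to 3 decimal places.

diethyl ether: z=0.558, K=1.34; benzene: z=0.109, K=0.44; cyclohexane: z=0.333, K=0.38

ΣzᵢKᵢ = 0.922; Σzᵢ/Kᵢ = 1.540.
Since ΣzᵢKᵢ < 1 the mixture is below its bubble point — single liquid phase.

liquid only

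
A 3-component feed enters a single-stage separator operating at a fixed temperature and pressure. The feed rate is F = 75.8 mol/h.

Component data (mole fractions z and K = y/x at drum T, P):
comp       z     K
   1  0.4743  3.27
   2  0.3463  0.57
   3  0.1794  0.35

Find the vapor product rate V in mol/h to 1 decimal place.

Iterate (Newton) starting at ψ = 0.52:
  ψ = 0.5200: g = 0.12585, g' = -0.7933 → ψ = 0.6786
  ψ = 0.6786: g = 0.00487, g' = -0.7490 → ψ = 0.6852
Converged at ψ = 0.6852.
Then V = ψ·F = 0.6852·75.8 = 51.9 mol/h and L = F − V = 23.9 mol/h.

V = 51.9 mol/h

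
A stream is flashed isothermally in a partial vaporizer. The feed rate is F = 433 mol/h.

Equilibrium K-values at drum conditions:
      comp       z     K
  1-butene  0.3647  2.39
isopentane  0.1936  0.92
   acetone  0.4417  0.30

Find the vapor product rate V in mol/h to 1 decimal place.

V = 99.5 mol/h

Rachford–Rice: g(ψ) = Σ zᵢ(Kᵢ−1)/(1+ψ(Kᵢ−1)) = 0.
Check two-phase: ΣzᵢKᵢ = 1.1823 > 1 and Σzᵢ/Kᵢ = 1.8354 > 1, so g(0) = 0.1823 > 0 and g(1) = -0.8354 < 0.
Iterate (Newton) starting at ψ = 0.59:
  ψ = 0.5900: g = -0.26447, g' = -0.8422 → ψ = 0.2760
  ψ = 0.2760: g = -0.03268, g' = -0.7019 → ψ = 0.2294
  ψ = 0.2294: g = 0.00024, g' = -0.7135 → ψ = 0.2298
Converged at ψ = 0.2298.
Then V = ψ·F = 0.2298·433 = 99.5 mol/h and L = F − V = 333.5 mol/h.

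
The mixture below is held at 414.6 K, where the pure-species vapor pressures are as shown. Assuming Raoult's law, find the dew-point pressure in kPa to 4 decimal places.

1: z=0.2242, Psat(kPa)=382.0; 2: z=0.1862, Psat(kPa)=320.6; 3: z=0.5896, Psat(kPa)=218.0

Pdew = 258.2455 kPa

At the dew point ψ → 1, so Σzᵢ/Kᵢ = 1 with Kᵢ = Pᵢˢᵃᵗ/P ⇒ 1/P = Σzᵢ/Pᵢˢᵃᵗ.
1/P = 0.2242/382.0 + 0.1862/320.6 + 0.5896/218.0 = 0.0038723 ⇒ P = 258.2455 kPa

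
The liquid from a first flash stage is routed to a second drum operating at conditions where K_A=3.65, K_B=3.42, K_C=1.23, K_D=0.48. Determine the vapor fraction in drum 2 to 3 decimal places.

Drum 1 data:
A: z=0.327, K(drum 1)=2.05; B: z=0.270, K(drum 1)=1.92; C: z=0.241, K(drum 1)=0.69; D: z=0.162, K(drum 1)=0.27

V/F (drum 2) = 0.891

Drum 1:
Rachford–Rice: g(ψ₁) = Σ zᵢ(Kᵢ−1)/(1+ψ₁(Kᵢ−1)) = 0.
g(0) = ΣzᵢKᵢ − 1 = 0.399 and g(1) = 1 − Σzᵢ/Kᵢ = -0.249, so a root lies in (0, 1).
Newton iteration, ψ₁⁰ = 0.5:
  ψ₁ = 0.500: g = 0.1206, g' = -0.509 → ψ₁ = 0.737
  ψ₁ = 0.737: g = -0.0113, g' = -0.639 → ψ₁ = 0.719
Converged at ψ₁ = 0.719.
Drum-1 compositions:
  A: x = 0.186, y = 0.382
  B: x = 0.162, y = 0.312
  C: x = 0.310, y = 0.214
  D: x = 0.341, y = 0.092
Drum-2 feed = drum-1 liquid: z₂ = (0.1863, 0.1625, 0.3101, 0.3411).
Drum 2:
Material balance + equilibrium reduce to Σ zᵢ(Kᵢ−1)/(1+ψ₂(Kᵢ−1)) = 0.
Feasibility: ΣzᵢKᵢ = 1.781, Σzᵢ/Kᵢ = 1.061 — both > 1, two phases present.
Newton iteration, ψ₂⁰ = 0.41:
  ψ₂ = 0.410: g = 0.2738, g' = -0.703 → ψ₂ = 0.799
  ψ₂ = 0.799: g = 0.0490, g' = -0.527 → ψ₂ = 0.893
  ψ₂ = 0.893: g = -0.0006, g' = -0.543 → ψ₂ = 0.891
Converged at ψ₂ = 0.891.
  A: x = 0.055, y = 0.202
  B: x = 0.051, y = 0.176
  C: x = 0.257, y = 0.317
  D: x = 0.636, y = 0.305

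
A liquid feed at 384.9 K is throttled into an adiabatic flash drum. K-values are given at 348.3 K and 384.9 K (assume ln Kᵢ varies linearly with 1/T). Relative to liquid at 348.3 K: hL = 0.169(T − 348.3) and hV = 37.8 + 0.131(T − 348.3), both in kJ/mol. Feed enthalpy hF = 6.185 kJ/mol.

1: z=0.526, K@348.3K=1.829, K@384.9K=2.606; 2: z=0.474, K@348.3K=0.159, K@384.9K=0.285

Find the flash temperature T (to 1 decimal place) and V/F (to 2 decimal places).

T = 354.2 K, V/F = 0.14

Adiabatic flash: solve Rachford–Rice at each trial T, then check hF = ψ·hV(T) + (1−ψ)·hL(T).
  T = 348.3 K: K = (1.829, 0.159), RR gives ψ = 0.054, H_out = 2.029 kJ/mol
  T = 384.9 K: K = (2.606, 0.285), RR gives ψ = 0.441, H_out = 22.224 kJ/mol
  T = 366.6 K: K = (2.203, 0.216), RR gives ψ = 0.277, H_out = 13.362 kJ/mol
  T = 357.5 K: K = (2.013, 0.186), RR gives ψ = 0.178, H_out = 8.236 kJ/mol
  T = 352.9 K: K = (1.920, 0.172), RR gives ψ = 0.120, H_out = 5.300 kJ/mol
  T = 355.2 K: K = (1.966, 0.179), RR gives ψ = 0.150, H_out = 6.804 kJ/mol
  T = 354.0 K: K = (1.942, 0.176), RR gives ψ = 0.135, H_out = 6.029 kJ/mol
Linear interpolation between T = 354.0 (H_out = 6.029) and T = 355.2 (H_out = 6.804) on hF = 6.185 gives T ≈ 354.2 K, at which ψ = 0.14.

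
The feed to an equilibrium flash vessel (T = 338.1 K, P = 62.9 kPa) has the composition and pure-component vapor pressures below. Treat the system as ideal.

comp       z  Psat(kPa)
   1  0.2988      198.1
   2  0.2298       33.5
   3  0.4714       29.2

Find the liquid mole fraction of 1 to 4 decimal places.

Raoult's law: Kᵢ = Pᵢˢᵃᵗ/P = Pᵢˢᵃᵗ/62.9.
  K_1 = 198.1/62.9 = 3.149444, K_2 = 33.5/62.9 = 0.532591, K_3 = 29.2/62.9 = 0.464229
Rachford–Rice: g(β) = Σ zᵢ(Kᵢ−1)/(1+β(Kᵢ−1)) = 0.
Feasibility: ΣzᵢKᵢ = 1.2823, Σzᵢ/Kᵢ = 1.5418 — both > 1, two phases present.
Iterate (Newton) starting at β = 0.5:
  β = 0.5000: g = -0.17558, g' = -0.6587 → β = 0.2334
  β = 0.2334: g = 0.01845, g' = -0.8522 → β = 0.2551
  β = 0.2551: g = 0.00033, g' = -0.8222 → β = 0.2555
Converged at β = 0.2555.
Compositions from xᵢ = zᵢ/(1+β(Kᵢ−1)), yᵢ = Kᵢxᵢ:
  1: x = 0.1929, y = 0.6075
  2: x = 0.2610, y = 0.1390
  3: x = 0.5462, y = 0.2535

x_1 = 0.1929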